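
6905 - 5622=1283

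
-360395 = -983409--623014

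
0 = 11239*0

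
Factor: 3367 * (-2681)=-1 * 7^2 * 13^1 * 37^1 * 383^1=-9026927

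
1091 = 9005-7914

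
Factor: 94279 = 29^1*3251^1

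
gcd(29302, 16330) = 46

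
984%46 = 18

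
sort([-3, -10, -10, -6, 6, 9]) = [-10, -10, -6, -3, 6, 9]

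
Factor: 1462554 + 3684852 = 2^1*3^2*11^1*25997^1 = 5147406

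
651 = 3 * 217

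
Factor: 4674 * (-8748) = -1 * 2^3 * 3^8 * 19^1 * 41^1 = -40888152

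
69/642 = 23/214 ≈ 0.107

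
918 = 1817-899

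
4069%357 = 142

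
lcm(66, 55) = 330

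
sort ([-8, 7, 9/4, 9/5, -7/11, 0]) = [-8, -7/11, 0, 9/5, 9/4, 7]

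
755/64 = 11 + 51/64 ≈ 11.80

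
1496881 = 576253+920628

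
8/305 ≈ 0.0262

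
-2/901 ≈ -0.00222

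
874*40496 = 35393504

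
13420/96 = 3355/24 ≈ 139.79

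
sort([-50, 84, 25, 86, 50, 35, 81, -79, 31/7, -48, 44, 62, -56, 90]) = [-79, -56, -50, -48, 31/7, 25, 35, 44, 50, 62, 81, 84, 86, 90]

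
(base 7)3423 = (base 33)14l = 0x4da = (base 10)1242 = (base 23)280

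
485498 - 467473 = 18025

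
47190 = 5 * 9438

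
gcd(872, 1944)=8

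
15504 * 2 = 31008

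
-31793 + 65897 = 34104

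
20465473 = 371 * 55163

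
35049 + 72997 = 108046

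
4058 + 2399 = 6457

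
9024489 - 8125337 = 899152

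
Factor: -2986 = -1*2^1*1493^1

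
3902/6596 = 1951/3298 ≈ 0.592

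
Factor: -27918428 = -1*2^2*139^1*149^1*337^1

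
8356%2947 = 2462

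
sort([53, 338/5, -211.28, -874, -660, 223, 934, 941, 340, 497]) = [-874, -660, -211.28, 53, 338/5, 223, 340, 497, 934, 941]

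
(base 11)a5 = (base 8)163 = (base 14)83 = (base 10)115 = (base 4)1303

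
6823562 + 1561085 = 8384647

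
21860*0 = 0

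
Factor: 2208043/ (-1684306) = -1 * 2^ (-1) * 13^ (-1) * 1283^1 * 1721^1 * 64781^ (-1)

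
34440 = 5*6888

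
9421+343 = 9764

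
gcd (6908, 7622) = 2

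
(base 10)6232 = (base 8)14130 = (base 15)1ca7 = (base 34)5da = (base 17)149a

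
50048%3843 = 89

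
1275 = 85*15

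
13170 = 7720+5450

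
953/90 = 10 + 53/90 ≈ 10.59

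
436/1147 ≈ 0.380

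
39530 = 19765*2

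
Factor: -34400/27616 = -1*5^2*43^1*863^(-1) = -1075/863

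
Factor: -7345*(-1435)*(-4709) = -1*5^2*7^1*13^1*17^1*41^1*113^1*277^1 = -49633213175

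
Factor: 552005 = 5^1 * 113^1 * 977^1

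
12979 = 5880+7099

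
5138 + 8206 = 13344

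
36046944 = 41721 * 864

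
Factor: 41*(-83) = -1*41^1*83^1 = -3403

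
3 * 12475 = 37425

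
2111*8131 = 17164541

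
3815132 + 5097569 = 8912701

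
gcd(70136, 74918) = 1594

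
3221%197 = 69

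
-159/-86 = 1 + 73/86 ≈ 1.85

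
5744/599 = 9 + 353/599 ≈ 9.59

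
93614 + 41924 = 135538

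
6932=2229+4703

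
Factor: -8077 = -1 * 41^1 * 197^1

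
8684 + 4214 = 12898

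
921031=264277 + 656754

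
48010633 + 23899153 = 71909786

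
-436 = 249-685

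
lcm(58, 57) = 3306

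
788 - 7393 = -6605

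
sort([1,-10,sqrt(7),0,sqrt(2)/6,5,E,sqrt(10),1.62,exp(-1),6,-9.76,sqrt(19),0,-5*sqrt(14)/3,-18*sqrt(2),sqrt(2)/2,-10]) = [-18*sqrt(2),-10,-10,-9.76,-5*sqrt(14)/3,0,0,sqrt(2)/6,exp(-1),sqrt(2)/2,1,1.62,sqrt(7),E,sqrt(10),sqrt(19),5,6]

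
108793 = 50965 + 57828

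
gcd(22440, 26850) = 30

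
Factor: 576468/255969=2^2*7^(-1)*17^(-1)*67^1=268/119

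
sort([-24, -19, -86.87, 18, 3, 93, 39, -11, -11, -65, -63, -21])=[-86.87, -65, -63, -24, -21, -19, -11, -11, 3, 18, 39, 93]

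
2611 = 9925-7314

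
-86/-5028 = 43/2514 ≈ 0.0171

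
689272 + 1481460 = 2170732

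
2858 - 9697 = -6839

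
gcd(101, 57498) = 1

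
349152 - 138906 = 210246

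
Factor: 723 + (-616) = 107^1 = 107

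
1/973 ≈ 0.00103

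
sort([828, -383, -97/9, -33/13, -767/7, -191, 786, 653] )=[-383, -191, -767/7, -97/9, -33/13, 653, 786, 828] 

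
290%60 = 50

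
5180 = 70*74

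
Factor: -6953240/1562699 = -1 * 2^3 * 5^1 * 7^1 * 19^1 * 79^ (-1) * 131^ (-1) * 151^ (-1) * 1307^1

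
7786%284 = 118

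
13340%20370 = 13340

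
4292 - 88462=-84170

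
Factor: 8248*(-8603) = -1*2^3*7^1*1031^1*1229^1 = -70957544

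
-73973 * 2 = -147946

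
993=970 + 23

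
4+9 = 13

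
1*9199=9199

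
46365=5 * 9273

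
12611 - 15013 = -2402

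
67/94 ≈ 0.713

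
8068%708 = 280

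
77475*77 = 5965575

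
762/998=381/499 ≈ 0.764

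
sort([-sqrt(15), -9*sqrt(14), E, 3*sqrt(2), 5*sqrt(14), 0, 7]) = [-9*sqrt(14), -sqrt(15), 0, E, 3*sqrt(2), 7, 5*sqrt(14)]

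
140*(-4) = -560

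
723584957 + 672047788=1395632745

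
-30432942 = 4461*(-6822)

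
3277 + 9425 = 12702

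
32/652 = 8/163 ≈ 0.0491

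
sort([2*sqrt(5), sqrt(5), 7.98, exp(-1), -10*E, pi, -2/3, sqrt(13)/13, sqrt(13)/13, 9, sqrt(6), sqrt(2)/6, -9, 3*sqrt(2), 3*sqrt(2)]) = [-10*E, -9, -2/3, sqrt(2)/6, sqrt(13)/13, sqrt(13)/13, exp(-1), sqrt(5), sqrt(6), pi, 3*sqrt(2), 3*sqrt(2), 2*sqrt(5), 7.98, 9]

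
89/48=1 + 41/48 ≈ 1.85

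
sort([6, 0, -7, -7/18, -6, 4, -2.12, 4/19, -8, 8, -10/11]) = [-8, -7, -6, -2.12, -10/11, -7/18, 0, 4/19, 4, 6, 8]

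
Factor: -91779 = -1*3^1*30593^1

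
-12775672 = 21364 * (-598)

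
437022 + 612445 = 1049467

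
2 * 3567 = 7134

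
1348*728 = 981344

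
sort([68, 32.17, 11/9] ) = [11/9, 32.17, 68] 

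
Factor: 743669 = 743669^1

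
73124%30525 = 12074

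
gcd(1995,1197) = 399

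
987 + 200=1187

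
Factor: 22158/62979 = 2^1*3^1*7^(-1)*1231^1*2999^(-1) = 7386/20993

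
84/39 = 28/13 ≈ 2.15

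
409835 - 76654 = 333181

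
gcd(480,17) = 1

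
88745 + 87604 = 176349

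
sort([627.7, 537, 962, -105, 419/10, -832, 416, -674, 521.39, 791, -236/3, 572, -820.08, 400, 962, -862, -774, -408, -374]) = [-862, -832, -820.08, -774, -674, -408, -374, -105, -236/3, 419/10, 400, 416, 521.39, 537, 572, 627.7, 791, 962, 962]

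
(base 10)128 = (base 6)332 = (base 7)242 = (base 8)200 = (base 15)88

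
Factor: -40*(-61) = 2^3*5^1*61^1 = 2440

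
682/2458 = 341/1229 ≈ 0.277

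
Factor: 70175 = 5^2 * 7^1 * 401^1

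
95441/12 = 7953+5/12 ≈ 7953.42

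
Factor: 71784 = 2^3*3^2*997^1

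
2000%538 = 386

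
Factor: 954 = 2^1*3^2*53^1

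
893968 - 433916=460052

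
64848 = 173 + 64675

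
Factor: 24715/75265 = 4943^1*15053^(-1) = 4943/15053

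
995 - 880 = 115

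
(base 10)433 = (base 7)1156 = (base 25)h8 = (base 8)661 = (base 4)12301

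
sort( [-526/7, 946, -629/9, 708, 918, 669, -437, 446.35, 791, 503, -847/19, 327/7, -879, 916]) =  [-879, -437, -526/7, -629/9, -847/19, 327/7, 446.35, 503, 669, 708, 791, 916, 918, 946]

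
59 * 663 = 39117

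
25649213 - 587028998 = -561379785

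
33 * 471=15543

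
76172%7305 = 3122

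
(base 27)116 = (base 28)r6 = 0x2fa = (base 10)762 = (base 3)1001020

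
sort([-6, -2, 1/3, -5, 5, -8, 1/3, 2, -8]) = [-8, -8, -6, -5, -2, 1/3, 1/3, 2, 5]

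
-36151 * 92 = -3325892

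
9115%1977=1207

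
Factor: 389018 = 2^1*7^1*37^1*751^1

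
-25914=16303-42217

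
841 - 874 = -33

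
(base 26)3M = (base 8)144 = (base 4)1210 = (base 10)100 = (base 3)10201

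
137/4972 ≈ 0.0276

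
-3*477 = -1431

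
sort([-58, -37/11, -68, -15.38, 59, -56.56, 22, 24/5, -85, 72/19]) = [-85, -68, -58, -56.56, -15.38, -37/11, 72/19, 24/5, 22, 59]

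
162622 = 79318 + 83304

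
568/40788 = 142/10197 ≈ 0.0139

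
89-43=46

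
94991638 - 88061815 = 6929823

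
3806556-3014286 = 792270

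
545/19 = 28+13/19 ≈ 28.68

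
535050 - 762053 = -227003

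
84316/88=958 + 3/22 ≈ 958.14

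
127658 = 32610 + 95048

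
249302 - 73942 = 175360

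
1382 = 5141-3759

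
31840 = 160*199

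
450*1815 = 816750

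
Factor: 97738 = 2^1 * 48869^1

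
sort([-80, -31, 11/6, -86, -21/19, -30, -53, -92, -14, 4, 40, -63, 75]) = [-92, -86, -80, -63, -53, -31, -30, -14, -21/19, 11/6, 4, 40, 75]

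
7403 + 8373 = 15776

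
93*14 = 1302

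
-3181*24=-76344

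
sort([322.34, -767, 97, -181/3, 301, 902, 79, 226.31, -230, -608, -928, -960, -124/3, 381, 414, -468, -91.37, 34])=[-960, -928, -767, -608, -468, -230, -91.37, -181/3, -124/3, 34, 79, 97, 226.31, 301, 322.34, 381, 414, 902]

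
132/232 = 33/58 ≈ 0.569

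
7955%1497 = 470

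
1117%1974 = 1117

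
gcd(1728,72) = 72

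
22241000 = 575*38680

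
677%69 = 56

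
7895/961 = 8 + 207/961 ≈ 8.22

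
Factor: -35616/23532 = -1*2^3*7^1*37^(-1) = -56/37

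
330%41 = 2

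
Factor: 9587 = 9587^1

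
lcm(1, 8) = 8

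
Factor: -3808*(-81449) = 2^5*7^1*17^1*79^1*1031^1 = 310157792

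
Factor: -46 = -1*2^1*23^1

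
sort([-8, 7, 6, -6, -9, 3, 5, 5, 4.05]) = [-9, -8, -6, 3, 4.05, 5, 5, 6, 7]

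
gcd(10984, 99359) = 1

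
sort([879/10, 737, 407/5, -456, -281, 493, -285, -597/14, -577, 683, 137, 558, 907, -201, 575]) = [-577, -456, -285, -281, -201, -597/14, 407/5, 879/10, 137, 493, 558, 575, 683, 737, 907]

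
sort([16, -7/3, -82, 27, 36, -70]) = [-82, -70, -7/3, 16, 27, 36]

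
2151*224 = 481824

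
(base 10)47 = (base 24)1n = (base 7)65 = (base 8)57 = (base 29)1i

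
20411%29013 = 20411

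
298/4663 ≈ 0.0639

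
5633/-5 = -1126 - 3/5 = -1126.60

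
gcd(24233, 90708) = 1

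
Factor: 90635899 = 593^1 * 152843^1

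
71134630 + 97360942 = 168495572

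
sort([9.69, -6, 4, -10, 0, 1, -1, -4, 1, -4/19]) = [-10, -6, -4, -1, -4/19, 0, 1, 1, 4, 9.69]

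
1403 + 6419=7822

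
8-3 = 5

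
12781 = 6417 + 6364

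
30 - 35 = -5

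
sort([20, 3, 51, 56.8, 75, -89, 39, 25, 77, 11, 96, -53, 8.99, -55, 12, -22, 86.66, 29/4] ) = [-89, -55, -53, -22, 3, 29/4, 8.99, 11, 12, 20, 25, 39, 51, 56.8, 75, 77, 86.66, 96] 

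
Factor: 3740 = 2^2 * 5^1 * 11^1 * 17^1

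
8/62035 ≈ 0.000129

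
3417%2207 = 1210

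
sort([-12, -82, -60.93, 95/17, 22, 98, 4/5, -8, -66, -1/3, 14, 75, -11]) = [-82, -66, -60.93, -12, -11, -8, -1/3, 4/5, 95/17, 14, 22, 75, 98]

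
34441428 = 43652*789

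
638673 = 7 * 91239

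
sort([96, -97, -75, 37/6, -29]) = [-97, -75, -29, 37/6, 96]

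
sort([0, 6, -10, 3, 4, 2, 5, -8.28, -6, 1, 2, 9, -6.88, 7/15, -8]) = [-10, -8.28, -8, -6.88, -6, 0, 7/15, 1, 2, 2, 3, 4, 5, 6, 9]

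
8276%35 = 16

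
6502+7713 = 14215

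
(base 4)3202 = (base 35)6g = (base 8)342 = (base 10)226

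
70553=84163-13610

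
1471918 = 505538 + 966380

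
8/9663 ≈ 0.000828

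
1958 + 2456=4414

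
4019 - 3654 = 365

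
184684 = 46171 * 4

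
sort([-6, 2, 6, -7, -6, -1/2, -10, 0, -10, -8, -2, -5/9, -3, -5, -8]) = [-10, -10, -8, -8, -7, -6, -6, -5, -3, -2, -5/9, -1/2, 0, 2, 6]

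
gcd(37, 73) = 1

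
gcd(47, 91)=1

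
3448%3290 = 158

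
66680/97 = 687 + 41/97 ≈ 687.42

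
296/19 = 15 + 11/19 ≈ 15.58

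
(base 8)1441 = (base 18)289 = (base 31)pq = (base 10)801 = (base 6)3413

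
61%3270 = 61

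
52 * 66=3432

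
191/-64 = -2 - 63/64 ≈ -2.98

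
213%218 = 213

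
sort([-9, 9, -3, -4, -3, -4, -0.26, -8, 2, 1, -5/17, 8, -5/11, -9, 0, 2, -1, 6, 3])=[-9, -9, -8, -4, -4, -3, -3, -1, -5/11, -5/17, -0.26, 0, 1, 2, 2, 3, 6, 8, 9]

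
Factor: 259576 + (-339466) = -1*2^1*3^1*5^1*2663^1 = -79890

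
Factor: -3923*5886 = -1*2^1*3^3*109^1*3923^1 = -23090778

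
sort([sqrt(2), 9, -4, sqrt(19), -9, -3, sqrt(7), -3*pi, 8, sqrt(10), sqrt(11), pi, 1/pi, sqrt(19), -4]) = [-3*pi, -9, -4, -4, -3, 1/pi, sqrt(2), sqrt(7), pi, sqrt(10), sqrt(11), sqrt(19), sqrt(19), 8, 9]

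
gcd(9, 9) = 9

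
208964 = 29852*7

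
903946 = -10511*(-86)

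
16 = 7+9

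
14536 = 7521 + 7015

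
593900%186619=34043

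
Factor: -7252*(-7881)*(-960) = -1*2^8*3^2*5^1*7^2*37^2*71^1 = -54866891520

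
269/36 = 7 + 17/36 ≈ 7.47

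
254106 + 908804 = 1162910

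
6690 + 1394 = 8084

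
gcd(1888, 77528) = 8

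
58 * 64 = 3712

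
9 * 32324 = 290916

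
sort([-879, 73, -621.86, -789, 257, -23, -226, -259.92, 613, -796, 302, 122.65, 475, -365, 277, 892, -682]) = [-879, -796, -789, -682, -621.86, -365, -259.92, -226, -23, 73, 122.65, 257, 277, 302, 475, 613, 892]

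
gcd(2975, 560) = 35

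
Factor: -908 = -1 * 2^2 * 227^1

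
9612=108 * 89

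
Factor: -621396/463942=-1*2^1*3^2*19^(-1)*29^(-1)*41^1=-738/551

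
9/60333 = 3/20111≈0.000149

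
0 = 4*0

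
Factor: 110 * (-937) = -1 * 2^1 * 5^1 * 11^1 * 937^1 = -103070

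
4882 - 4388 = 494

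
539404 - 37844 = 501560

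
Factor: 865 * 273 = 3^1 * 5^1 * 7^1 * 13^1 * 173^1 = 236145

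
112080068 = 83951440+28128628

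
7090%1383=175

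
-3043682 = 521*(-5842)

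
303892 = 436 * 697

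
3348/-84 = -279/7 ≈ -39.86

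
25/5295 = 5/1059 ≈ 0.00472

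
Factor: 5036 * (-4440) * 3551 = -1 * 2^5 * 3^1 * 5^1 * 37^1 * 53^1 * 67^1 * 1259^1 = -79399791840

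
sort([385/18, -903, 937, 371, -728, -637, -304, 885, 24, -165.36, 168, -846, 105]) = [-903, -846, -728, -637, -304, -165.36, 385/18, 24, 105, 168, 371, 885, 937]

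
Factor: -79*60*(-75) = 2^2*3^2*5^3*79^1 = 355500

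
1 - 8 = -7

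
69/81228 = 23/27076 ≈ 0.000849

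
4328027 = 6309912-1981885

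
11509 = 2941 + 8568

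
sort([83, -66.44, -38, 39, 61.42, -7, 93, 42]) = [-66.44, -38, -7, 39, 42, 61.42, 83, 93]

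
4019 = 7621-3602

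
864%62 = 58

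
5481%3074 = 2407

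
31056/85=365 + 31/85 ≈ 365.36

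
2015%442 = 247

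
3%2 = 1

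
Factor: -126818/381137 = -1 * 2^1 * 37^(-1) * 10301^(-1) * 63409^1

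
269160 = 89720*3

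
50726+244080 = 294806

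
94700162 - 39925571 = 54774591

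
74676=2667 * 28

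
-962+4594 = 3632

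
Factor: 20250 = 2^1*3^4*5^3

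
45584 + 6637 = 52221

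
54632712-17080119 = 37552593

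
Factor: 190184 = 2^3 * 23773^1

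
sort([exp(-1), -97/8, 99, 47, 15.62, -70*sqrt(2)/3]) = [-70*sqrt(2)/3, -97/8, exp(-1), 15.62, 47, 99]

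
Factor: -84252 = -1 * 2^2 * 3^1 * 7^1 * 17^1 * 59^1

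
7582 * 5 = 37910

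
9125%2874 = 503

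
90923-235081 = -144158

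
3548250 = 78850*45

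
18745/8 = 2343 + 1/8 ≈ 2343.13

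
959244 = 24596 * 39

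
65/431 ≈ 0.151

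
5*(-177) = -885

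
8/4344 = 1/543 ≈ 0.00184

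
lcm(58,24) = 696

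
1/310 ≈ 0.00323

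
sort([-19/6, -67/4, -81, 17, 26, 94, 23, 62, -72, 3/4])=[-81, -72, -67/4, -19/6, 3/4, 17, 23, 26, 62, 94]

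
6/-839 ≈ -0.00715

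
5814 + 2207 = 8021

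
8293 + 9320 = 17613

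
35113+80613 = 115726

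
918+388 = 1306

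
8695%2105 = 275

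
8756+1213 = 9969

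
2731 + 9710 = 12441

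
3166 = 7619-4453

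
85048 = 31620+53428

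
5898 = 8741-2843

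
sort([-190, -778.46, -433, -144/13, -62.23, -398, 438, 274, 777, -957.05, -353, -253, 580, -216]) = [-957.05, -778.46, -433, -398, -353, -253, -216, -190, -62.23, -144/13, 274, 438, 580, 777]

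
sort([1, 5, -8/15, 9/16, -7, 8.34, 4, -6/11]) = [-7, -6/11, -8/15, 9/16, 1, 4, 5, 8.34]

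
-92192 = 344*(-268)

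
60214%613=140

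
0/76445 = 0 = 0.00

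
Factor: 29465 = 5^1*71^1*83^1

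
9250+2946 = 12196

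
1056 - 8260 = -7204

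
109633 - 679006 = -569373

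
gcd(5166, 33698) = 14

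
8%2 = 0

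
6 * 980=5880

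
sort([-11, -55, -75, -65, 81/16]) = [-75, -65, -55, -11, 81/16]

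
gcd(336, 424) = 8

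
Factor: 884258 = 2^1*23^1*47^1*409^1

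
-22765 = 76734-99499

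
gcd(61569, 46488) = 3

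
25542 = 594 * 43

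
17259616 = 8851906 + 8407710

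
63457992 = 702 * 90396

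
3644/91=40 + 4/91 ≈ 40.04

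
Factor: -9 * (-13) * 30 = 2^1 * 3^3 * 5^1 * 13^1 = 3510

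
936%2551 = 936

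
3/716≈0.00419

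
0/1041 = 0 = 0.00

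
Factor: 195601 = 7^1*27943^1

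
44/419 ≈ 0.105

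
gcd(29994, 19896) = 6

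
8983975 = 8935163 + 48812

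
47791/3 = 15930 + 1/3 ≈ 15930.33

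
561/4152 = 187/1384 ≈ 0.135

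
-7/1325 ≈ -0.00528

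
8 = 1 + 7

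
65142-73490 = -8348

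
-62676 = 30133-92809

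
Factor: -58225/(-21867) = 3^(-1) * 5^2 * 17^1 * 37^(-1) * 137^1 * 197^(-1)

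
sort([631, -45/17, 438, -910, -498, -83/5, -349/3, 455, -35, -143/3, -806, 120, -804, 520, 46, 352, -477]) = [-910, -806, -804, -498, -477, -349/3, -143/3, -35, -83/5, -45/17, 46, 120, 352, 438, 455, 520, 631]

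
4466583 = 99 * 45117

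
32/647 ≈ 0.0495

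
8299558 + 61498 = 8361056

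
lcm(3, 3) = 3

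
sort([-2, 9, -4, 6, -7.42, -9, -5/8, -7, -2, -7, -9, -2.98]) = [-9, -9, -7.42, -7, -7, -4, -2.98, -2, -2, -5/8, 6, 9]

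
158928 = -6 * (-26488)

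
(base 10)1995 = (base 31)22b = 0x7cb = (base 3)2201220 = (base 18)62f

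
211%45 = 31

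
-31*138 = -4278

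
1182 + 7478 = 8660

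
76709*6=460254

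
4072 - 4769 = -697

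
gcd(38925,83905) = 865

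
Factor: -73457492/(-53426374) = 2^1 * 23^1 * 101^(-1) * 264487^(-1) * 798451^1 = 36728746/26713187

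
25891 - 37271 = -11380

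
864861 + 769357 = 1634218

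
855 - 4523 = -3668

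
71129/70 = 1016 + 9/70 ≈ 1016.13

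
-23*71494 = -1644362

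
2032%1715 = 317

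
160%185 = 160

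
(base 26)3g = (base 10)94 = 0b1011110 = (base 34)2q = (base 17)59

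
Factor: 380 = 2^2*5^1*19^1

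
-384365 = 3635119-4019484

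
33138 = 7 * 4734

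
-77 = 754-831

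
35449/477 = 74 + 151/477 ≈ 74.32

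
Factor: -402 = -1 * 2^1 * 3^1 * 67^1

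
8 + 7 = 15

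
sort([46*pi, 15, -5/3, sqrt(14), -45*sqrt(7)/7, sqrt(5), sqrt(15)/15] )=[-45*sqrt(7)/7, -5/3, sqrt(15)/15, sqrt(5), sqrt(14), 15, 46*pi] 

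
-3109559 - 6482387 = -9591946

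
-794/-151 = 5 + 39/151 ≈ 5.26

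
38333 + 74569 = 112902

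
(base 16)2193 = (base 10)8595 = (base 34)7er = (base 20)119f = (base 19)14f7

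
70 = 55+15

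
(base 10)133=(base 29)4h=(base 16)85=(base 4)2011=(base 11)111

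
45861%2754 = 1797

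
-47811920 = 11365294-59177214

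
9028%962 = 370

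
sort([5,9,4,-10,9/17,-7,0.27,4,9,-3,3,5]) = [-10,-7,-3,0.27,9/17,3,4,4,5,5,9,9]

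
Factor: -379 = -1*379^1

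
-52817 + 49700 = -3117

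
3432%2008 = 1424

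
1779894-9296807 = -7516913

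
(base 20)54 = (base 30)3e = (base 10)104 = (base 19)59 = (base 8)150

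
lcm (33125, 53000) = 265000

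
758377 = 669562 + 88815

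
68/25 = 2 + 18/25 = 2.72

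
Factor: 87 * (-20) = -1 * 2^2 * 3^1 * 5^1 * 29^1 = -1740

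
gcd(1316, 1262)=2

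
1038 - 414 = 624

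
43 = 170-127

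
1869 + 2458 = 4327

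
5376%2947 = 2429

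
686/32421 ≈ 0.0212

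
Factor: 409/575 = 5^(-2) * 23^(-1) * 409^1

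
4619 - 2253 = 2366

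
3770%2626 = 1144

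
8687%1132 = 763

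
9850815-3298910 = 6551905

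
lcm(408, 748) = 4488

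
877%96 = 13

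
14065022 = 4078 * 3449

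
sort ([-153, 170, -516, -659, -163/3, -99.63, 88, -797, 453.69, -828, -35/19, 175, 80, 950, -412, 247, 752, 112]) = [-828, -797, -659, -516, -412, -153, -99.63, -163/3, -35/19, 80, 88, 112, 170, 175, 247, 453.69, 752, 950]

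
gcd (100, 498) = 2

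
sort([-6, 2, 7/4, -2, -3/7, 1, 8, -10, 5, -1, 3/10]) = [-10, -6, -2, -1, -3/7, 3/10, 1, 7/4, 2, 5, 8]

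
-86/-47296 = 43/23648 ≈ 0.00182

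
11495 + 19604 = 31099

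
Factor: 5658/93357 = 2^1 * 3^(-1) * 11^(-1) = 2/33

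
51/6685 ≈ 0.00763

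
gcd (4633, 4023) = 1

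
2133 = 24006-21873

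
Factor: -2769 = -1*3^1*13^1*71^1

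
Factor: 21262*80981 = 2^1*47^1*1723^1*10631^1 = 1721818022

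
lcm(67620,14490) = 202860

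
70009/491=142 + 287/491≈142.58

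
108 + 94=202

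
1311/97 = 13 + 50/97 ≈ 13.52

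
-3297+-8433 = -11730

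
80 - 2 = 78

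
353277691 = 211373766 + 141903925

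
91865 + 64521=156386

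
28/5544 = 1/198 ≈ 0.00505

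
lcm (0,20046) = 0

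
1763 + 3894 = 5657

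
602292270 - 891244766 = -288952496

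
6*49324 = 295944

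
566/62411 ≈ 0.00907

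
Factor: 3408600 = 2^3*3^1*5^2*13^1*19^1*23^1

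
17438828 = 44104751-26665923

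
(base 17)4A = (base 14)58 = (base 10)78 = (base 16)4E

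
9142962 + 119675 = 9262637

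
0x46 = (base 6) 154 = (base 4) 1012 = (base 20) 3a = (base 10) 70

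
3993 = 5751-1758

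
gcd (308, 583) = 11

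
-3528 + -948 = -4476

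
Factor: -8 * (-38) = 2^4 * 19^1 = 304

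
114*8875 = 1011750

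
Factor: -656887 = -1 * 7^1 * 11^1 * 19^1 * 449^1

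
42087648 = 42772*984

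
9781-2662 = 7119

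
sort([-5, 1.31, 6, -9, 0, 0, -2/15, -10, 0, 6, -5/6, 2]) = [-10, -9, -5, -5/6, -2/15, 0, 0, 0, 1.31, 2, 6, 6]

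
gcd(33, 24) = 3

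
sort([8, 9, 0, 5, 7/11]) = [0, 7/11, 5, 8, 9]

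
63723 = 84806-21083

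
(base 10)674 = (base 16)2a2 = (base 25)11o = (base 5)10144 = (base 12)482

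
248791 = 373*667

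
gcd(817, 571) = 1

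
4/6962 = 2/3481 ≈ 0.000575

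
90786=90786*1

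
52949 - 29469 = 23480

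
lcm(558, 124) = 1116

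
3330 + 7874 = 11204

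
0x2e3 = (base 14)3ab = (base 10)739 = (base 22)1bd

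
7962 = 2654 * 3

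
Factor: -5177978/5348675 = -1*2^1*5^(-2)*13^1*199153^1*213947^(-1)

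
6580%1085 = 70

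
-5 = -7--2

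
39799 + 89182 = 128981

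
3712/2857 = 1 + 855/2857 ≈ 1.30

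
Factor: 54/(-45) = -1 * 2^1 * 3^1 * 5^(-1) = -6/5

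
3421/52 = 65+41/52 ≈ 65.79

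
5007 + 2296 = 7303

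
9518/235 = 40 + 118/235 ≈ 40.50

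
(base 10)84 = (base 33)2i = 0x54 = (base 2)1010100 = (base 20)44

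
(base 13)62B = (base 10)1051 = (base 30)151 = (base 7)3031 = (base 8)2033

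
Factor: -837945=-1*3^4*5^1*2069^1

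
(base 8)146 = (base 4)1212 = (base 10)102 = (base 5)402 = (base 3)10210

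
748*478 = 357544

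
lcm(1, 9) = 9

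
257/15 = 17 + 2/15 ≈ 17.13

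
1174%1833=1174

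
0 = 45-45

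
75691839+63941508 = 139633347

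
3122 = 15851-12729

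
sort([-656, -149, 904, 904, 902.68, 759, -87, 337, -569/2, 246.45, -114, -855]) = [-855, -656, -569/2, -149, -114, -87, 246.45, 337, 759, 902.68, 904, 904]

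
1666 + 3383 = 5049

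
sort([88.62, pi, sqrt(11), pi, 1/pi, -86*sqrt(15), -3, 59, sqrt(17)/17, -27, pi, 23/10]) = [-86*sqrt(15), -27, -3, sqrt(17)/17, 1/pi, 23/10, pi, pi, pi, sqrt(11), 59, 88.62]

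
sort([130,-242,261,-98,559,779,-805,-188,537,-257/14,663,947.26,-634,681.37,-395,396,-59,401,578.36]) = [-805,-634,-395,-242,-188,-98,-59,-257/14,130,261,396,401,537,559,578.36,663,681.37,779,947.26]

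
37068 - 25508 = 11560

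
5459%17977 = 5459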